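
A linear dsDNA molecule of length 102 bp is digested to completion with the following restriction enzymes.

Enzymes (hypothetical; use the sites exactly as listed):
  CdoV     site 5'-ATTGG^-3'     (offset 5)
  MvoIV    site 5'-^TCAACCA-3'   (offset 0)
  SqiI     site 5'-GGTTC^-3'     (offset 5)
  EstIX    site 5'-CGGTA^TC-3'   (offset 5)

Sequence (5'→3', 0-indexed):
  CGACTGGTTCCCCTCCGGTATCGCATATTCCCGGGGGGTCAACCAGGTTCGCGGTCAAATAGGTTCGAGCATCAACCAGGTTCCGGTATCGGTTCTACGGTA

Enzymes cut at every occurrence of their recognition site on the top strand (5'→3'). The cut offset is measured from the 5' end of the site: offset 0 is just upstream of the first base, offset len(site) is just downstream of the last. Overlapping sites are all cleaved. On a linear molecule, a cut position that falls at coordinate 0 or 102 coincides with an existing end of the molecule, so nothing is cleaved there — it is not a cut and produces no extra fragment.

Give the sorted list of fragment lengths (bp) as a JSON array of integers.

[5,5,7,7,10,10,12,12,16,18]

Site scan:
  CdoV (ATTGG, off=5): no sites
  MvoIV (TCAACCA, off=0): starts [38, 71] → cuts [38, 71]
  SqiI (GGTTC, off=5): starts [5, 45, 61, 78, 90] → cuts [10, 50, 66, 83, 95]
  EstIX (CGGTATC, off=5): starts [15, 83] → cuts [20, 88]

All cut coordinates (distinct, sorted): [10, 20, 38, 50, 66, 71, 83, 88, 95]

Fragment lengths:
  [0,10): 10 bp
  [10,20): 10 bp
  [20,38): 18 bp
  [38,50): 12 bp
  [50,66): 16 bp
  [66,71): 5 bp
  [71,83): 12 bp
  [83,88): 5 bp
  [88,95): 7 bp
  [95,102): 7 bp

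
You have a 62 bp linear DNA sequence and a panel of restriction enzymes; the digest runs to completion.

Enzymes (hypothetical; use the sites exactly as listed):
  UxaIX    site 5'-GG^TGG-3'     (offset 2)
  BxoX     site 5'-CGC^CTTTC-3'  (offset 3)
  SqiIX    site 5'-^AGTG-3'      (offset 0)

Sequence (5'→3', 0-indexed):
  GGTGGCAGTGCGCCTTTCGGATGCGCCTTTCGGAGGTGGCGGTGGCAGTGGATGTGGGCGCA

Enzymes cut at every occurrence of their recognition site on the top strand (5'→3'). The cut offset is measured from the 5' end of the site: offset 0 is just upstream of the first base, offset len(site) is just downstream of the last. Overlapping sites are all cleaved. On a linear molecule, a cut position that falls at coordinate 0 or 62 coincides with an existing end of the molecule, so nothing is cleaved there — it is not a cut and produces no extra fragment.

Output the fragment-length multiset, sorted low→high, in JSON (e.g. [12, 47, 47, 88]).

[2,4,4,6,7,10,13,16]

Per-enzyme occurrences:
  UxaIX GGTGG/2: at [0, 34, 40] ⇒ [2, 36, 42]
  BxoX CGCCTTTC/3: at [10, 23] ⇒ [13, 26]
  SqiIX AGTG/0: at [6, 46] ⇒ [6, 46]

Pooled cuts: [2, 6, 13, 26, 36, 42, 46]

Fragments:
  [0,2): 2 bp
  [2,6): 4 bp
  [6,13): 7 bp
  [13,26): 13 bp
  [26,36): 10 bp
  [36,42): 6 bp
  [42,46): 4 bp
  [46,62): 16 bp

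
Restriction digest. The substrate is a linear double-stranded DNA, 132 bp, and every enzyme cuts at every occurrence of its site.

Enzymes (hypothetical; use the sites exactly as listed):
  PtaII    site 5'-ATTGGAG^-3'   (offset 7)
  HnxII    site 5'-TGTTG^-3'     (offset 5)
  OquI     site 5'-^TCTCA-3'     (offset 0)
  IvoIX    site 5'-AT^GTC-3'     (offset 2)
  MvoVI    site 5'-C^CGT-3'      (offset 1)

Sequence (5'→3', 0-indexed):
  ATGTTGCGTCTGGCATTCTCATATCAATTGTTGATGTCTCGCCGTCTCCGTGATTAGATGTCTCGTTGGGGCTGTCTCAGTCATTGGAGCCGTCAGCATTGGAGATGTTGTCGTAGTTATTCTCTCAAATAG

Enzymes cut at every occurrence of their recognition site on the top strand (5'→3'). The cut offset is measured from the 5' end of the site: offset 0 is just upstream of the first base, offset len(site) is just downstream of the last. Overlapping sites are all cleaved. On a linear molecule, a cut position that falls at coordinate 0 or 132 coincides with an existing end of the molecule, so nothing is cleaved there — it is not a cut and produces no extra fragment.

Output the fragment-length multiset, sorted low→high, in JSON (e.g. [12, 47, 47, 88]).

[1,2,6,6,6,7,10,10,11,12,14,15,15,17]

Scan for sites:
  PtaII ATTGGAG/7: at [82, 97] ⇒ [89, 104]
  HnxII TGTTG/5: at [1, 28, 105] ⇒ [6, 33, 110]
  OquI TCTCA/0: at [16, 74, 122] ⇒ [16, 74, 122]
  IvoIX ATGTC/2: at [33, 57] ⇒ [35, 59]
  MvoVI CCGT/1: at [41, 47, 89] ⇒ [42, 48, 90]

Pooled cuts: [6, 16, 33, 35, 42, 48, 59, 74, 89, 90, 104, 110, 122]

Fragment lengths:
  [0,6): 6 bp
  [6,16): 10 bp
  [16,33): 17 bp
  [33,35): 2 bp
  [35,42): 7 bp
  [42,48): 6 bp
  [48,59): 11 bp
  [59,74): 15 bp
  [74,89): 15 bp
  [89,90): 1 bp
  [90,104): 14 bp
  [104,110): 6 bp
  [110,122): 12 bp
  [122,132): 10 bp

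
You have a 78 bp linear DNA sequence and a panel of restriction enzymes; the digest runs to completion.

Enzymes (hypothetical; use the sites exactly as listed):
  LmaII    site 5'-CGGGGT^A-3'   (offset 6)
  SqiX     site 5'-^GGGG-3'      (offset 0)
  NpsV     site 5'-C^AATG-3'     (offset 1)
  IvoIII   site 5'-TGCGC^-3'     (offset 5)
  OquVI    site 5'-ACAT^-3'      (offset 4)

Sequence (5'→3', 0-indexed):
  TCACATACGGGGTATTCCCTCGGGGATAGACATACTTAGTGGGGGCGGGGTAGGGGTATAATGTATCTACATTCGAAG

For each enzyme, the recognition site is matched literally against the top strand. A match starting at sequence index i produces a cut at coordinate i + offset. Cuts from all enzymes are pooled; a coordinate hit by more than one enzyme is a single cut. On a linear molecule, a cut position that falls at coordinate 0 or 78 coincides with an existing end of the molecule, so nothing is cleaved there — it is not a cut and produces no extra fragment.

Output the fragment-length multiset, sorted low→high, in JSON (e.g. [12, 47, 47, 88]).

[1,1,2,5,5,5,6,6,7,8,12,20]

Per-enzyme occurrences:
  LmaII CGGGGTA/6: at [7, 45] ⇒ [13, 51]
  SqiX GGGG/0: at [8, 21, 40, 41, 46, 52] ⇒ [8, 21, 40, 41, 46, 52]
  NpsV (CAATG, off=1): no sites
  IvoIII (TGCGC, off=5): no sites
  OquVI ACAT/4: at [2, 29, 68] ⇒ [6, 33, 72]

All cut coordinates (distinct, sorted): [6, 8, 13, 21, 33, 40, 41, 46, 51, 52, 72]

Fragments:
  [0,6): 6 bp
  [6,8): 2 bp
  [8,13): 5 bp
  [13,21): 8 bp
  [21,33): 12 bp
  [33,40): 7 bp
  [40,41): 1 bp
  [41,46): 5 bp
  [46,51): 5 bp
  [51,52): 1 bp
  [52,72): 20 bp
  [72,78): 6 bp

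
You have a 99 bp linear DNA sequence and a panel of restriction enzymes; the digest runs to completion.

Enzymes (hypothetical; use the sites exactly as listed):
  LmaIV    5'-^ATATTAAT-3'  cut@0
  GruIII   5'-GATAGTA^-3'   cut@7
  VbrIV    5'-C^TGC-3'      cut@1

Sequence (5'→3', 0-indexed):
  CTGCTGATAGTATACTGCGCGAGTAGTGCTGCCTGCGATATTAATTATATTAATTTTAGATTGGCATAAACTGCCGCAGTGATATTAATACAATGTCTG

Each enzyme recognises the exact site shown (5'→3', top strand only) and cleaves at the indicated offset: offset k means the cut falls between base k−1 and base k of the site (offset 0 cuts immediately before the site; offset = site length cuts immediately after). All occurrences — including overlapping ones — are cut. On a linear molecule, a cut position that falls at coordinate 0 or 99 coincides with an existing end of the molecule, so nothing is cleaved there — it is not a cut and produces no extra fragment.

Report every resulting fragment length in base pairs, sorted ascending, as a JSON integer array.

Site scan:
  LmaIV ATATTAAT/0: at [37, 46, 81] ⇒ [37, 46, 81]
  GruIII GATAGTA/7: at [5] ⇒ [12]
  VbrIV CTGC/1: at [0, 14, 28, 32, 70] ⇒ [1, 15, 29, 33, 71]

All cut coordinates (distinct, sorted): [1, 12, 15, 29, 33, 37, 46, 71, 81]

Fragment lengths:
  [0,1): 1 bp
  [1,12): 11 bp
  [12,15): 3 bp
  [15,29): 14 bp
  [29,33): 4 bp
  [33,37): 4 bp
  [37,46): 9 bp
  [46,71): 25 bp
  [71,81): 10 bp
  [81,99): 18 bp

[1,3,4,4,9,10,11,14,18,25]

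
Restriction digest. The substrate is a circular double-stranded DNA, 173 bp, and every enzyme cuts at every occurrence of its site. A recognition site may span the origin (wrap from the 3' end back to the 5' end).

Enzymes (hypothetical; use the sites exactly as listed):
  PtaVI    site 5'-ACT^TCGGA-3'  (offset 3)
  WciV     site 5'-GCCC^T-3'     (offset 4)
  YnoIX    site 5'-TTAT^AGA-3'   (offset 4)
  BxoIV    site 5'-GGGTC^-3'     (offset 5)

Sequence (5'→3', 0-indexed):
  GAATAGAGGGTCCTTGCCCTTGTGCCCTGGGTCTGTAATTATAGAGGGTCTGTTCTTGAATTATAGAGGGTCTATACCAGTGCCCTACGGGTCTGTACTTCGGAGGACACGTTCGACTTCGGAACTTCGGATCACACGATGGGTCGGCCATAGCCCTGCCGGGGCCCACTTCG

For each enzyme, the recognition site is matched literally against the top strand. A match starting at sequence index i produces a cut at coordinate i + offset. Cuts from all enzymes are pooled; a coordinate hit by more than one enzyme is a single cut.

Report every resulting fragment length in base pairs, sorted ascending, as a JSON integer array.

[6,6,7,8,8,8,8,8,9,11,13,14,14,15,19,19]

Site scan:
  PtaVI (ACTTCGGA, off=3): starts [96, 115, 123, 167] → cuts [99, 118, 126, 170]
  WciV (GCCCT, off=4): starts [15, 23, 81, 152] → cuts [19, 27, 85, 156]
  YnoIX (TTATAGA, off=4): starts [38, 60] → cuts [42, 64]
  BxoIV (GGGTC, off=5): starts [7, 28, 45, 67, 88, 140] → cuts [12, 33, 50, 72, 93, 145]

Pooled cuts: [12, 19, 27, 33, 42, 50, 64, 72, 85, 93, 99, 118, 126, 145, 156, 170]

Fragment lengths:
  12→19: 7 bp
  19→27: 8 bp
  27→33: 6 bp
  33→42: 9 bp
  42→50: 8 bp
  50→64: 14 bp
  64→72: 8 bp
  72→85: 13 bp
  85→93: 8 bp
  93→99: 6 bp
  99→118: 19 bp
  118→126: 8 bp
  126→145: 19 bp
  145→156: 11 bp
  156→170: 14 bp
  170→12 (wrap): 173-170+12 = 15 bp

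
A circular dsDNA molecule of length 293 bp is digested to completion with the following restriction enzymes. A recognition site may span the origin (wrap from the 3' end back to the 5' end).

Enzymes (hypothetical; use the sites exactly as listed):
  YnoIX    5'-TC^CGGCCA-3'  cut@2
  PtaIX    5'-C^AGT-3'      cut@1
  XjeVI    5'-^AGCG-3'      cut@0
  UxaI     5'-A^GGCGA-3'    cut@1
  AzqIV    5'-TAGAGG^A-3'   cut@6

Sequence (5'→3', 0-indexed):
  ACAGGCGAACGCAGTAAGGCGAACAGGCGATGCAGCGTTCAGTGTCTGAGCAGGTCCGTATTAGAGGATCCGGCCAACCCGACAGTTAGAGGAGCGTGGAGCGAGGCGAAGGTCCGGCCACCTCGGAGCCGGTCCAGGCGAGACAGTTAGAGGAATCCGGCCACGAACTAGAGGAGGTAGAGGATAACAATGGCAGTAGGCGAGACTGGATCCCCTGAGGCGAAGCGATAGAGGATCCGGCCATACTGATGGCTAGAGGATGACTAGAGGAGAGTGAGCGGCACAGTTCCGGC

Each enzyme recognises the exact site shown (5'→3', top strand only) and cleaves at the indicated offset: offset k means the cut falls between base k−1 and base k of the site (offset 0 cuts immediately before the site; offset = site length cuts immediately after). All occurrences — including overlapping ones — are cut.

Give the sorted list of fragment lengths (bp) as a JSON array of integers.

Scan for sites:
  YnoIX TCCGGCCA/2: at [68, 112, 155, 235] ⇒ [70, 114, 157, 237]
  PtaIX CAGT/1: at [11, 39, 82, 143, 193, 283] ⇒ [12, 40, 83, 144, 194, 284]
  XjeVI AGCG/0: at [33, 92, 99, 223, 276] ⇒ [33, 92, 99, 223, 276]
  UxaI AGGCGA/1: at [2, 16, 24, 103, 135, 197, 217] ⇒ [3, 17, 25, 104, 136, 198, 218]
  AzqIV TAGAGGA/6: at [61, 86, 147, 168, 177, 228, 253, 264] ⇒ [67, 92, 153, 174, 183, 234, 259, 270]

All cut coordinates (distinct, sorted): [3, 12, 17, 25, 33, 40, 67, 70, 83, 92, 99, 104, 114, 136, 144, 153, 157, 174, 183, 194, 198, 218, 223, 234, 237, 259, 270, 276, 284]

Fragments:
  3→12: 9 bp
  12→17: 5 bp
  17→25: 8 bp
  25→33: 8 bp
  33→40: 7 bp
  40→67: 27 bp
  67→70: 3 bp
  70→83: 13 bp
  83→92: 9 bp
  92→99: 7 bp
  99→104: 5 bp
  104→114: 10 bp
  114→136: 22 bp
  136→144: 8 bp
  144→153: 9 bp
  153→157: 4 bp
  157→174: 17 bp
  174→183: 9 bp
  183→194: 11 bp
  194→198: 4 bp
  198→218: 20 bp
  218→223: 5 bp
  223→234: 11 bp
  234→237: 3 bp
  237→259: 22 bp
  259→270: 11 bp
  270→276: 6 bp
  276→284: 8 bp
  284→3 (wrap): 293-284+3 = 12 bp

[3,3,4,4,5,5,5,6,7,7,8,8,8,8,9,9,9,9,10,11,11,11,12,13,17,20,22,22,27]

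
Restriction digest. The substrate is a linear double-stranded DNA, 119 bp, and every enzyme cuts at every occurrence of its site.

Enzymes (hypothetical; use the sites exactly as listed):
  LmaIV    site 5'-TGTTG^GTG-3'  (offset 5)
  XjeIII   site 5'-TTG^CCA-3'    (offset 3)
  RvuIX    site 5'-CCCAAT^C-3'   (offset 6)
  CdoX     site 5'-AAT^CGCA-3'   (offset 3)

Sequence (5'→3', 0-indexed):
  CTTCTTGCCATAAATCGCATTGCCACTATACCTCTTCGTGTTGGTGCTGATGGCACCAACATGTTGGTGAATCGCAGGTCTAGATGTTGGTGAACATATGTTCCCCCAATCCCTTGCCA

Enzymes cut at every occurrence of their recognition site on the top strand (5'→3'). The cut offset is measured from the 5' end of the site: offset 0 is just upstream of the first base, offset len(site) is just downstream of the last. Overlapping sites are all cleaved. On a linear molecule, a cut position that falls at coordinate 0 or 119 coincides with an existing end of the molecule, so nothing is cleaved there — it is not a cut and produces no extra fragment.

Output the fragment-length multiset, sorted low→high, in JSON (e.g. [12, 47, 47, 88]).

Per-enzyme occurrences:
  LmaIV TGTTGGTG/5: at [38, 61, 84] ⇒ [43, 66, 89]
  XjeIII TTGCCA/3: at [4, 19, 113] ⇒ [7, 22, 116]
  RvuIX CCCAATC/6: at [104] ⇒ [110]
  CdoX AATCGCA/3: at [12, 69] ⇒ [15, 72]

All cut coordinates (distinct, sorted): [7, 15, 22, 43, 66, 72, 89, 110, 116]

Fragments:
  [0,7): 7 bp
  [7,15): 8 bp
  [15,22): 7 bp
  [22,43): 21 bp
  [43,66): 23 bp
  [66,72): 6 bp
  [72,89): 17 bp
  [89,110): 21 bp
  [110,116): 6 bp
  [116,119): 3 bp

[3,6,6,7,7,8,17,21,21,23]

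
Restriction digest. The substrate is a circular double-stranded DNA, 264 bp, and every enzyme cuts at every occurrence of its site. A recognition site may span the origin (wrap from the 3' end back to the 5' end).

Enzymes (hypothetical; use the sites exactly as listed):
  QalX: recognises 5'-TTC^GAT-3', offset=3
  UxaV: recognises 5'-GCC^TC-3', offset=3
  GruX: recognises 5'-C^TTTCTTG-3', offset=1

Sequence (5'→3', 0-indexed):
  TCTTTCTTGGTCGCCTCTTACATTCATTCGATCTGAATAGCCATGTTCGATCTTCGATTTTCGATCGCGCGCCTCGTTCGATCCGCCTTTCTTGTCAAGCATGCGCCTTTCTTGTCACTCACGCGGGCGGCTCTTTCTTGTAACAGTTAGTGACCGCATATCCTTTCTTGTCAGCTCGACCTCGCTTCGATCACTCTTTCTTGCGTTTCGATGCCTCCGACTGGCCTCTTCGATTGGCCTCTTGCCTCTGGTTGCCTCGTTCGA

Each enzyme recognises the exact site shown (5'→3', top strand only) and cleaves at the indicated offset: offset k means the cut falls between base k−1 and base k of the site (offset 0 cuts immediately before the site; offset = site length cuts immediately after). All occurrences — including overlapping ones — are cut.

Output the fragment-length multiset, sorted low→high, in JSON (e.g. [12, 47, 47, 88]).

[4,5,6,6,6,7,7,7,8,8,8,10,11,11,13,13,14,19,20,25,26,30]

Per-enzyme occurrences:
  QalX TTCGAT/3: at [26, 45, 52, 59, 76, 185, 206, 228, 259] ⇒ [29, 48, 55, 62, 79, 188, 209, 231, 262]
  UxaV GCCTC/3: at [12, 70, 212, 223, 236, 243, 253] ⇒ [15, 73, 215, 226, 239, 246, 256]
  GruX CTTTCTTG/1: at [1, 86, 106, 132, 162, 195] ⇒ [2, 87, 107, 133, 163, 196]

All cut coordinates (distinct, sorted): [2, 15, 29, 48, 55, 62, 73, 79, 87, 107, 133, 163, 188, 196, 209, 215, 226, 231, 239, 246, 256, 262]

Fragments:
  2→15: 13 bp
  15→29: 14 bp
  29→48: 19 bp
  48→55: 7 bp
  55→62: 7 bp
  62→73: 11 bp
  73→79: 6 bp
  79→87: 8 bp
  87→107: 20 bp
  107→133: 26 bp
  133→163: 30 bp
  163→188: 25 bp
  188→196: 8 bp
  196→209: 13 bp
  209→215: 6 bp
  215→226: 11 bp
  226→231: 5 bp
  231→239: 8 bp
  239→246: 7 bp
  246→256: 10 bp
  256→262: 6 bp
  262→2 (wrap): 264-262+2 = 4 bp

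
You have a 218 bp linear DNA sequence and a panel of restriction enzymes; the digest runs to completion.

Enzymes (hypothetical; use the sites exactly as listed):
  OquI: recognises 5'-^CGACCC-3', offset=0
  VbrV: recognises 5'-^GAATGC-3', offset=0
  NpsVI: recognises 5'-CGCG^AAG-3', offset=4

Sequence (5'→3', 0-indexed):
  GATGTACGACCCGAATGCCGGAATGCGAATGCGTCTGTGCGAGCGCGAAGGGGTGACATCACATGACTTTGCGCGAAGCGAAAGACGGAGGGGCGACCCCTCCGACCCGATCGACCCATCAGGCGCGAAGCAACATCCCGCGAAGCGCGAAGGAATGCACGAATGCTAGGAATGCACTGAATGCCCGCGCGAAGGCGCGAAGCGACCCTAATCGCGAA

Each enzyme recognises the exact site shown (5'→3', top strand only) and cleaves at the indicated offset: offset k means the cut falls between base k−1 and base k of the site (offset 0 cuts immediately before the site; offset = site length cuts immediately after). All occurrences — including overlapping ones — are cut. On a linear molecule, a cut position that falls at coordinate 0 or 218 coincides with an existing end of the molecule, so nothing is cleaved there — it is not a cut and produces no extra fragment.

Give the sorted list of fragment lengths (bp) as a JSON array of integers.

Per-enzyme occurrences:
  OquI (CGACCC, off=0): starts [6, 93, 102, 111, 202] → cuts [6, 93, 102, 111, 202]
  VbrV (GAATGC, off=0): starts [12, 20, 26, 152, 160, 169, 178] → cuts [12, 20, 26, 152, 160, 169, 178]
  NpsVI (CGCGAAG, off=4): starts [43, 71, 123, 138, 145, 187, 195] → cuts [47, 75, 127, 142, 149, 191, 199]

All cut coordinates (distinct, sorted): [6, 12, 20, 26, 47, 75, 93, 102, 111, 127, 142, 149, 152, 160, 169, 178, 191, 199, 202]

Fragment lengths:
  [0,6): 6 bp
  [6,12): 6 bp
  [12,20): 8 bp
  [20,26): 6 bp
  [26,47): 21 bp
  [47,75): 28 bp
  [75,93): 18 bp
  [93,102): 9 bp
  [102,111): 9 bp
  [111,127): 16 bp
  [127,142): 15 bp
  [142,149): 7 bp
  [149,152): 3 bp
  [152,160): 8 bp
  [160,169): 9 bp
  [169,178): 9 bp
  [178,191): 13 bp
  [191,199): 8 bp
  [199,202): 3 bp
  [202,218): 16 bp

[3,3,6,6,6,7,8,8,8,9,9,9,9,13,15,16,16,18,21,28]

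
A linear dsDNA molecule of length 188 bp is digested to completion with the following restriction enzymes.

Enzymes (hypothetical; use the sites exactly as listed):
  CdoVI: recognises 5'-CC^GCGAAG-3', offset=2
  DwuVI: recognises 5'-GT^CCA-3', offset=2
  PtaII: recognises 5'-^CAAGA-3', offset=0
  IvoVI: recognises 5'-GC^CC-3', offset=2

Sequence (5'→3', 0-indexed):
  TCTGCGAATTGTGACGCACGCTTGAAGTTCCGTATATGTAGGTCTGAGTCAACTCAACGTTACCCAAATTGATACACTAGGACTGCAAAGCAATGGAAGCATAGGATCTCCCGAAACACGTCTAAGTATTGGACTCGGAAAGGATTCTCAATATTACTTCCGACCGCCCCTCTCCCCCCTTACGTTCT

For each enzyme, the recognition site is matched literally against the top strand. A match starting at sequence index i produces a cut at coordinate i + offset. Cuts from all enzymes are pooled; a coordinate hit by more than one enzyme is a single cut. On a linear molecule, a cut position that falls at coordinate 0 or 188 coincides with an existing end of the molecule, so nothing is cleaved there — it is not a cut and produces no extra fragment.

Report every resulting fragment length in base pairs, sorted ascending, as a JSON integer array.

Per-enzyme occurrences:
  CdoVI (CCGCGAAG, off=2): no sites
  DwuVI (GTCCA, off=2): no sites
  PtaII (CAAGA, off=0): no sites
  IvoVI (GCCC, off=2): starts [165] → cuts [167]

All cut coordinates (distinct, sorted): [167]

Fragments:
  [0,167): 167 bp
  [167,188): 21 bp

[21,167]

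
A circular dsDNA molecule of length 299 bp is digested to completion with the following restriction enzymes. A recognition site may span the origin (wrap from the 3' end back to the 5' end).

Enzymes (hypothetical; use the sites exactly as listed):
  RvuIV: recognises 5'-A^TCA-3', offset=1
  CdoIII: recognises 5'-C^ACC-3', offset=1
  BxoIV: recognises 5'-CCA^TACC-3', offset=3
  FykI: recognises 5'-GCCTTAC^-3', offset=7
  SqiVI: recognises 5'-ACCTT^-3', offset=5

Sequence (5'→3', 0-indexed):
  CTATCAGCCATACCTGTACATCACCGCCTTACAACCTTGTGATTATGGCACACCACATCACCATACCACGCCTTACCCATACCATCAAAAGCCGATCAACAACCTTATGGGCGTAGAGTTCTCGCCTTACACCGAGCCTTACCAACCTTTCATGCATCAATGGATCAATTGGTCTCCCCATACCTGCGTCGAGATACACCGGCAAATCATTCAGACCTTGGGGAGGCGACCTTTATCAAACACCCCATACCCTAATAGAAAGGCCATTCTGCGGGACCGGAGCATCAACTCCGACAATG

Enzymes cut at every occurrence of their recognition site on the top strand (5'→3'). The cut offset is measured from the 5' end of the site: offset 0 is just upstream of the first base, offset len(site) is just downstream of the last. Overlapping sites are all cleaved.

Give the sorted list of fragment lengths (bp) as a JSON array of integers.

Scan for sites:
  RvuIV ATCA/1: at [2, 19, 56, 83, 94, 155, 163, 205, 234, 283] ⇒ [3, 20, 57, 84, 95, 156, 164, 206, 235, 284]
  CdoIII CACC/1: at [21, 50, 58, 129, 196, 240] ⇒ [22, 51, 59, 130, 197, 241]
  BxoIV CCATACC/3: at [7, 60, 76, 177, 244] ⇒ [10, 63, 79, 180, 247]
  FykI GCCTTAC/7: at [25, 69, 123, 135] ⇒ [32, 76, 130, 142]
  SqiVI ACCTT/5: at [33, 101, 144, 214, 228] ⇒ [38, 106, 149, 219, 233]

Pooled cuts: [3, 10, 20, 22, 32, 38, 51, 57, 59, 63, 76, 79, 84, 95, 106, 130, 142, 149, 156, 164, 180, 197, 206, 219, 233, 235, 241, 247, 284]

Fragments:
  3→10: 7 bp
  10→20: 10 bp
  20→22: 2 bp
  22→32: 10 bp
  32→38: 6 bp
  38→51: 13 bp
  51→57: 6 bp
  57→59: 2 bp
  59→63: 4 bp
  63→76: 13 bp
  76→79: 3 bp
  79→84: 5 bp
  84→95: 11 bp
  95→106: 11 bp
  106→130: 24 bp
  130→142: 12 bp
  142→149: 7 bp
  149→156: 7 bp
  156→164: 8 bp
  164→180: 16 bp
  180→197: 17 bp
  197→206: 9 bp
  206→219: 13 bp
  219→233: 14 bp
  233→235: 2 bp
  235→241: 6 bp
  241→247: 6 bp
  247→284: 37 bp
  284→3 (wrap): 299-284+3 = 18 bp

[2,2,2,3,4,5,6,6,6,6,7,7,7,8,9,10,10,11,11,12,13,13,13,14,16,17,18,24,37]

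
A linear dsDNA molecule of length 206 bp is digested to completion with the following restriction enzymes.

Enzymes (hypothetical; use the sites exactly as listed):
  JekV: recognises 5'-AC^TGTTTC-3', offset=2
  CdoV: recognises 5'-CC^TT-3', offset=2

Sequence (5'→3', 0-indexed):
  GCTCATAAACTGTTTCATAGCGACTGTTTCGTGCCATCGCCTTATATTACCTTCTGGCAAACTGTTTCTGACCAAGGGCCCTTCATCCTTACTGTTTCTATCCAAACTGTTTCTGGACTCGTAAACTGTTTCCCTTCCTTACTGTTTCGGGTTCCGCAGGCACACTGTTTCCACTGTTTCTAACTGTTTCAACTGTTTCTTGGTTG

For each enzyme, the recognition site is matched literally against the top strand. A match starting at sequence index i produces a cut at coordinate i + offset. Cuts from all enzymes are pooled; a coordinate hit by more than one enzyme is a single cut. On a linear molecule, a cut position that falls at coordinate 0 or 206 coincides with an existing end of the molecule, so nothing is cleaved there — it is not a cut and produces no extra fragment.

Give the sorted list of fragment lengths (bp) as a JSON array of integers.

[4,4,4,7,8,9,9,10,10,10,11,13,14,15,17,19,19,23]

Per-enzyme occurrences:
  JekV ACTGTTTC/2: at [8, 22, 60, 90, 105, 124, 140, 163, 172, 182, 191] ⇒ [10, 24, 62, 92, 107, 126, 142, 165, 174, 184, 193]
  CdoV CCTT/2: at [39, 49, 79, 86, 132, 136] ⇒ [41, 51, 81, 88, 134, 138]

Pooled cuts: [10, 24, 41, 51, 62, 81, 88, 92, 107, 126, 134, 138, 142, 165, 174, 184, 193]

Fragment lengths:
  [0,10): 10 bp
  [10,24): 14 bp
  [24,41): 17 bp
  [41,51): 10 bp
  [51,62): 11 bp
  [62,81): 19 bp
  [81,88): 7 bp
  [88,92): 4 bp
  [92,107): 15 bp
  [107,126): 19 bp
  [126,134): 8 bp
  [134,138): 4 bp
  [138,142): 4 bp
  [142,165): 23 bp
  [165,174): 9 bp
  [174,184): 10 bp
  [184,193): 9 bp
  [193,206): 13 bp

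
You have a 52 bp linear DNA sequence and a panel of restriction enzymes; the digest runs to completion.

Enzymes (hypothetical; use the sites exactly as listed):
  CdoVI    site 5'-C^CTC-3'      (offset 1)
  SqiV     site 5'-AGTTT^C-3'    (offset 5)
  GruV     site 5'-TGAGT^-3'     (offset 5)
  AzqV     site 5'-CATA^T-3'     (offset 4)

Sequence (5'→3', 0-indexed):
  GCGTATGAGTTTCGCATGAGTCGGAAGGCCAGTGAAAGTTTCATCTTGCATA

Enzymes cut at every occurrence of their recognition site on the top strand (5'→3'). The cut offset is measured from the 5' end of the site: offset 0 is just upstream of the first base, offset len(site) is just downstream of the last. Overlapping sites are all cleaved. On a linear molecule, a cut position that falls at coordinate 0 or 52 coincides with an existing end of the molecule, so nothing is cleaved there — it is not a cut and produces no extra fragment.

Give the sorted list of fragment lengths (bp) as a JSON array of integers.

[2,9,10,11,20]

Site scan:
  CdoVI (CCTC, off=1): no sites
  SqiV AGTTTC/5: at [7, 36] ⇒ [12, 41]
  GruV TGAGT/5: at [5, 16] ⇒ [10, 21]
  AzqV (CATAT, off=4): no sites

Pooled cuts: [10, 12, 21, 41]

Fragment lengths:
  [0,10): 10 bp
  [10,12): 2 bp
  [12,21): 9 bp
  [21,41): 20 bp
  [41,52): 11 bp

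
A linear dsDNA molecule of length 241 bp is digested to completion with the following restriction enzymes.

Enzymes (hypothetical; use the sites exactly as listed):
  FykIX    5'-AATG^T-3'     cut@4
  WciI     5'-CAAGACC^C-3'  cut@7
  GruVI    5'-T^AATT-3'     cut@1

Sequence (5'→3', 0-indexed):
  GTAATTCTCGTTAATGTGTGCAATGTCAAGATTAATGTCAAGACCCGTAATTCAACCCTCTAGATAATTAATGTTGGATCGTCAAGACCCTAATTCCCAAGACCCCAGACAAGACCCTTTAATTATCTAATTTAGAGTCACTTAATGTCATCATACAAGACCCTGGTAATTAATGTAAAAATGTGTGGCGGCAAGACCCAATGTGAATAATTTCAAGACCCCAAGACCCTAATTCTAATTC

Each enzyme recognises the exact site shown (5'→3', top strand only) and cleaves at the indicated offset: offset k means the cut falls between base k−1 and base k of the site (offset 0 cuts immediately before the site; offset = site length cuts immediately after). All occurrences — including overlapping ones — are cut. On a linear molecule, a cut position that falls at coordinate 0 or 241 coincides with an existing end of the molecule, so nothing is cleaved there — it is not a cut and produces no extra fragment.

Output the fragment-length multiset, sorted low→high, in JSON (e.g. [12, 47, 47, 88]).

[2,2,2,3,4,5,5,5,5,6,8,8,8,8,8,8,9,12,12,12,13,14,15,15,16,17,19]

Per-enzyme occurrences:
  FykIX AATGT/4: at [12, 21, 33, 69, 143, 171, 179, 199] ⇒ [16, 25, 37, 73, 147, 175, 183, 203]
  WciI CAAGACCC/7: at [38, 82, 97, 109, 155, 191, 213, 221] ⇒ [45, 89, 104, 116, 162, 198, 220, 228]
  GruVI TAATT/1: at [1, 47, 64, 90, 119, 127, 166, 207, 229, 235] ⇒ [2, 48, 65, 91, 120, 128, 167, 208, 230, 236]

All cut coordinates (distinct, sorted): [2, 16, 25, 37, 45, 48, 65, 73, 89, 91, 104, 116, 120, 128, 147, 162, 167, 175, 183, 198, 203, 208, 220, 228, 230, 236]

Fragments:
  [0,2): 2 bp
  [2,16): 14 bp
  [16,25): 9 bp
  [25,37): 12 bp
  [37,45): 8 bp
  [45,48): 3 bp
  [48,65): 17 bp
  [65,73): 8 bp
  [73,89): 16 bp
  [89,91): 2 bp
  [91,104): 13 bp
  [104,116): 12 bp
  [116,120): 4 bp
  [120,128): 8 bp
  [128,147): 19 bp
  [147,162): 15 bp
  [162,167): 5 bp
  [167,175): 8 bp
  [175,183): 8 bp
  [183,198): 15 bp
  [198,203): 5 bp
  [203,208): 5 bp
  [208,220): 12 bp
  [220,228): 8 bp
  [228,230): 2 bp
  [230,236): 6 bp
  [236,241): 5 bp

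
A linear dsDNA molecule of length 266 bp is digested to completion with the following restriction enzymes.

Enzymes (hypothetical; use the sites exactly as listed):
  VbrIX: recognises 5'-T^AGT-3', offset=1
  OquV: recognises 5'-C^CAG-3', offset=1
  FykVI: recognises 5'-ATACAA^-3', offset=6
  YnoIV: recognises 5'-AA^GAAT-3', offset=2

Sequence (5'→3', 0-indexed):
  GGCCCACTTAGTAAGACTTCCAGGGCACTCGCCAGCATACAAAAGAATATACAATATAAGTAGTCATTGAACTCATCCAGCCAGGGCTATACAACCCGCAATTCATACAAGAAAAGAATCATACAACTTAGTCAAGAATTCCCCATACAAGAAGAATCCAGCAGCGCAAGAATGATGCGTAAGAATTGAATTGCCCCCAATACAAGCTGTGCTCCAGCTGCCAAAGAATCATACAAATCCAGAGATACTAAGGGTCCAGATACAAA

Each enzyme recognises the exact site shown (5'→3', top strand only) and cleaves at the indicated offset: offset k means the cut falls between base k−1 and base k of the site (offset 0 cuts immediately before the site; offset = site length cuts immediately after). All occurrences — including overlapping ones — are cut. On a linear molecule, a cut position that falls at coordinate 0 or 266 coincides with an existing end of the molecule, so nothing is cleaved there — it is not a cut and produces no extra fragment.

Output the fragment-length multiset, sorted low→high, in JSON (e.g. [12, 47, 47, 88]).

[1,2,3,3,3,4,5,5,6,7,9,9,9,10,10,11,11,11,11,11,12,13,13,15,16,16,17,23]

Site scan:
  VbrIX TAGT/1: at [8, 60, 128] ⇒ [9, 61, 129]
  OquV CCAG/1: at [19, 31, 76, 80, 157, 213, 238, 255] ⇒ [20, 32, 77, 81, 158, 214, 239, 256]
  FykVI ATACAA/6: at [36, 48, 88, 104, 120, 144, 199, 230, 259] ⇒ [42, 54, 94, 110, 126, 150, 205, 236, 265]
  YnoIV AAGAAT/2: at [42, 113, 133, 151, 167, 180, 223] ⇒ [44, 115, 135, 153, 169, 182, 225]

All cut coordinates (distinct, sorted): [9, 20, 32, 42, 44, 54, 61, 77, 81, 94, 110, 115, 126, 129, 135, 150, 153, 158, 169, 182, 205, 214, 225, 236, 239, 256, 265]

Fragments:
  [0,9): 9 bp
  [9,20): 11 bp
  [20,32): 12 bp
  [32,42): 10 bp
  [42,44): 2 bp
  [44,54): 10 bp
  [54,61): 7 bp
  [61,77): 16 bp
  [77,81): 4 bp
  [81,94): 13 bp
  [94,110): 16 bp
  [110,115): 5 bp
  [115,126): 11 bp
  [126,129): 3 bp
  [129,135): 6 bp
  [135,150): 15 bp
  [150,153): 3 bp
  [153,158): 5 bp
  [158,169): 11 bp
  [169,182): 13 bp
  [182,205): 23 bp
  [205,214): 9 bp
  [214,225): 11 bp
  [225,236): 11 bp
  [236,239): 3 bp
  [239,256): 17 bp
  [256,265): 9 bp
  [265,266): 1 bp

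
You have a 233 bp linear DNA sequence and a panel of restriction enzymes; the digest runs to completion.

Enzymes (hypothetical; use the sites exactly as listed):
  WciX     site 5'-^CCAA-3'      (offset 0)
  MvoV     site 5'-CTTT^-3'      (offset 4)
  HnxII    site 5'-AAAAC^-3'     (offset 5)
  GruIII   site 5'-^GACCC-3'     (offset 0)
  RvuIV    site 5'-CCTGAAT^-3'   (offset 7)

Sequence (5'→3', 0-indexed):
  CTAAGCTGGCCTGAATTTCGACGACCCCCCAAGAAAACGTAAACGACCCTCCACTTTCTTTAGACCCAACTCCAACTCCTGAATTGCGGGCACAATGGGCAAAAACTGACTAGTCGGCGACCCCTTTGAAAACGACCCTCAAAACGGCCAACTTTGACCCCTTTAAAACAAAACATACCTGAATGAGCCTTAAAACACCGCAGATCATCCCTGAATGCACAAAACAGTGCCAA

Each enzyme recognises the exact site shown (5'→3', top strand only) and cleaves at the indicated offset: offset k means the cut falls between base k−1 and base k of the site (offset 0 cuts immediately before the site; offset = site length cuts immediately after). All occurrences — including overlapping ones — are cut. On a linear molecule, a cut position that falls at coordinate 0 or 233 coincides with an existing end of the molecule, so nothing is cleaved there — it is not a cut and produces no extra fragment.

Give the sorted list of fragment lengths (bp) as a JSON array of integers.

[1,2,3,4,4,4,5,5,6,6,6,6,6,8,9,9,9,10,10,12,12,12,13,13,16,20,22]

Site scan:
  WciX CCAA/0: at [28, 65, 71, 147, 229] ⇒ [28, 65, 71, 147, 229]
  MvoV CTTT/4: at [53, 57, 123, 151, 160] ⇒ [57, 61, 127, 155, 164]
  HnxII AAAAC/5: at [33, 101, 128, 140, 164, 169, 191, 220] ⇒ [38, 106, 133, 145, 169, 174, 196, 225]
  GruIII GACCC/0: at [22, 44, 62, 118, 133, 155] ⇒ [22, 44, 62, 118, 133, 155]
  RvuIV CCTGAAT/7: at [9, 77, 177, 209] ⇒ [16, 84, 184, 216]

All cut coordinates (distinct, sorted): [16, 22, 28, 38, 44, 57, 61, 62, 65, 71, 84, 106, 118, 127, 133, 145, 147, 155, 164, 169, 174, 184, 196, 216, 225, 229]

Fragments:
  [0,16): 16 bp
  [16,22): 6 bp
  [22,28): 6 bp
  [28,38): 10 bp
  [38,44): 6 bp
  [44,57): 13 bp
  [57,61): 4 bp
  [61,62): 1 bp
  [62,65): 3 bp
  [65,71): 6 bp
  [71,84): 13 bp
  [84,106): 22 bp
  [106,118): 12 bp
  [118,127): 9 bp
  [127,133): 6 bp
  [133,145): 12 bp
  [145,147): 2 bp
  [147,155): 8 bp
  [155,164): 9 bp
  [164,169): 5 bp
  [169,174): 5 bp
  [174,184): 10 bp
  [184,196): 12 bp
  [196,216): 20 bp
  [216,225): 9 bp
  [225,229): 4 bp
  [229,233): 4 bp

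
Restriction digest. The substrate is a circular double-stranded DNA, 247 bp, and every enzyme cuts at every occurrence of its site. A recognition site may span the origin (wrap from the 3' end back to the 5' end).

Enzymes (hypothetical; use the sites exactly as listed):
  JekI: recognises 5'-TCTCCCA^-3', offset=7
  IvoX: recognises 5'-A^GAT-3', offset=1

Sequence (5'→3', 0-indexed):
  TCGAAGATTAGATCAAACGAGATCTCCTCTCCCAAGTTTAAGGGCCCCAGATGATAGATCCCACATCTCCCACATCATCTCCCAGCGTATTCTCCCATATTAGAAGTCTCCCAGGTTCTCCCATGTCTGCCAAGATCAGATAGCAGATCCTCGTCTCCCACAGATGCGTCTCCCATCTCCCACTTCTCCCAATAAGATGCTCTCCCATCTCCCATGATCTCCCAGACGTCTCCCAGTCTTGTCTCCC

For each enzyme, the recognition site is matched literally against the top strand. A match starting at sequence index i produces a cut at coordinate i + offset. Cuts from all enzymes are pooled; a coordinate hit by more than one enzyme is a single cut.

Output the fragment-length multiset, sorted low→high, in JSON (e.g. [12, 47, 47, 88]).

Per-enzyme occurrences:
  JekI TCTCCCA/7: at [27, 65, 77, 90, 106, 116, 153, 168, 175, 184, 200, 207, 217, 228] ⇒ [34, 72, 84, 97, 113, 123, 160, 175, 182, 191, 207, 214, 224, 235]
  IvoX AGAT/1: at [4, 9, 19, 48, 55, 132, 137, 144, 161, 194] ⇒ [5, 10, 20, 49, 56, 133, 138, 145, 162, 195]

All cut coordinates (distinct, sorted): [5, 10, 20, 34, 49, 56, 72, 84, 97, 113, 123, 133, 138, 145, 160, 162, 175, 182, 191, 195, 207, 214, 224, 235]

Fragment lengths:
  5→10: 5 bp
  10→20: 10 bp
  20→34: 14 bp
  34→49: 15 bp
  49→56: 7 bp
  56→72: 16 bp
  72→84: 12 bp
  84→97: 13 bp
  97→113: 16 bp
  113→123: 10 bp
  123→133: 10 bp
  133→138: 5 bp
  138→145: 7 bp
  145→160: 15 bp
  160→162: 2 bp
  162→175: 13 bp
  175→182: 7 bp
  182→191: 9 bp
  191→195: 4 bp
  195→207: 12 bp
  207→214: 7 bp
  214→224: 10 bp
  224→235: 11 bp
  235→5 (wrap): 247-235+5 = 17 bp

[2,4,5,5,7,7,7,7,9,10,10,10,10,11,12,12,13,13,14,15,15,16,16,17]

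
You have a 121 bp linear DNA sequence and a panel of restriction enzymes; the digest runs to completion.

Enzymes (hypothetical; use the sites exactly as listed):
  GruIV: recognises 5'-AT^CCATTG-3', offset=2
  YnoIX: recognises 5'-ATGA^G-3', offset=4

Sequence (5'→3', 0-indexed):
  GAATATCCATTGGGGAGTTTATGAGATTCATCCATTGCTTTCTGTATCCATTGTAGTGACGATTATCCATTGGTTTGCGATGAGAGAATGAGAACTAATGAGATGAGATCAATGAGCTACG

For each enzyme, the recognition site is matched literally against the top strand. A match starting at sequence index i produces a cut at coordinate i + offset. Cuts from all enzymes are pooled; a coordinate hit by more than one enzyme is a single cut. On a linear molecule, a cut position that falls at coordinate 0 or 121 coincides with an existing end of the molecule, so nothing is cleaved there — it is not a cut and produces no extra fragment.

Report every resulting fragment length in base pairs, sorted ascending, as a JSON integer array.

[5,6,6,7,8,9,10,16,17,18,19]

Site scan:
  GruIV ATCCATTG/2: at [4, 29, 45, 64] ⇒ [6, 31, 47, 66]
  YnoIX ATGAG/4: at [20, 79, 87, 97, 102, 111] ⇒ [24, 83, 91, 101, 106, 115]

All cut coordinates (distinct, sorted): [6, 24, 31, 47, 66, 83, 91, 101, 106, 115]

Fragment lengths:
  [0,6): 6 bp
  [6,24): 18 bp
  [24,31): 7 bp
  [31,47): 16 bp
  [47,66): 19 bp
  [66,83): 17 bp
  [83,91): 8 bp
  [91,101): 10 bp
  [101,106): 5 bp
  [106,115): 9 bp
  [115,121): 6 bp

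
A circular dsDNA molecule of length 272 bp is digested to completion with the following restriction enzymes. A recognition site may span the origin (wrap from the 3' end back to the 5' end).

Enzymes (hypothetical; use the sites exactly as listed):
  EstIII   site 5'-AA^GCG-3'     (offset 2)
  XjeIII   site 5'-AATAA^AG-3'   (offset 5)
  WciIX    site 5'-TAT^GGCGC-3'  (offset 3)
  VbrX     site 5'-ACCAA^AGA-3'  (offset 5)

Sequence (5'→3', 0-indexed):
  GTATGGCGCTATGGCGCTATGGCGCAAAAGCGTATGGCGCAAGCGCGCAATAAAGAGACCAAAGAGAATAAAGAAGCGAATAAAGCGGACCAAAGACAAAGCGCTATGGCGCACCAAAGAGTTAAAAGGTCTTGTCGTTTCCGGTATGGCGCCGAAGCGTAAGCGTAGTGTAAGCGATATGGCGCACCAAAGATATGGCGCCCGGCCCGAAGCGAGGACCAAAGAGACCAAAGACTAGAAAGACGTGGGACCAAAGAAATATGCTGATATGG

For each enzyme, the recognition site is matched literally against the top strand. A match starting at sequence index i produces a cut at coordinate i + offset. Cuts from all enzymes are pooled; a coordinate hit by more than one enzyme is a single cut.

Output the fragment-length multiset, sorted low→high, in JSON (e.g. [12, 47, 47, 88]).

[1,4,6,6,6,7,7,7,7,8,8,8,9,9,9,9,9,9,10,10,11,11,11,15,22,23,30]

Site scan:
  EstIII (AAGCG, off=2): starts [27, 40, 73, 82, 98, 154, 160, 171, 209] → cuts [29, 42, 75, 84, 100, 156, 162, 173, 211]
  XjeIII (AATAAAG, off=5): starts [48, 66, 78] → cuts [53, 71, 83]
  WciIX (TATGGCGC, off=3): starts [1, 9, 17, 32, 104, 144, 177, 193] → cuts [4, 12, 20, 35, 107, 147, 180, 196]
  VbrX (ACCAAAGA, off=5): starts [57, 88, 112, 185, 217, 226, 249] → cuts [62, 93, 117, 190, 222, 231, 254]

All cut coordinates (distinct, sorted): [4, 12, 20, 29, 35, 42, 53, 62, 71, 75, 83, 84, 93, 100, 107, 117, 147, 156, 162, 173, 180, 190, 196, 211, 222, 231, 254]

Fragment lengths:
  4→12: 8 bp
  12→20: 8 bp
  20→29: 9 bp
  29→35: 6 bp
  35→42: 7 bp
  42→53: 11 bp
  53→62: 9 bp
  62→71: 9 bp
  71→75: 4 bp
  75→83: 8 bp
  83→84: 1 bp
  84→93: 9 bp
  93→100: 7 bp
  100→107: 7 bp
  107→117: 10 bp
  117→147: 30 bp
  147→156: 9 bp
  156→162: 6 bp
  162→173: 11 bp
  173→180: 7 bp
  180→190: 10 bp
  190→196: 6 bp
  196→211: 15 bp
  211→222: 11 bp
  222→231: 9 bp
  231→254: 23 bp
  254→4 (wrap): 272-254+4 = 22 bp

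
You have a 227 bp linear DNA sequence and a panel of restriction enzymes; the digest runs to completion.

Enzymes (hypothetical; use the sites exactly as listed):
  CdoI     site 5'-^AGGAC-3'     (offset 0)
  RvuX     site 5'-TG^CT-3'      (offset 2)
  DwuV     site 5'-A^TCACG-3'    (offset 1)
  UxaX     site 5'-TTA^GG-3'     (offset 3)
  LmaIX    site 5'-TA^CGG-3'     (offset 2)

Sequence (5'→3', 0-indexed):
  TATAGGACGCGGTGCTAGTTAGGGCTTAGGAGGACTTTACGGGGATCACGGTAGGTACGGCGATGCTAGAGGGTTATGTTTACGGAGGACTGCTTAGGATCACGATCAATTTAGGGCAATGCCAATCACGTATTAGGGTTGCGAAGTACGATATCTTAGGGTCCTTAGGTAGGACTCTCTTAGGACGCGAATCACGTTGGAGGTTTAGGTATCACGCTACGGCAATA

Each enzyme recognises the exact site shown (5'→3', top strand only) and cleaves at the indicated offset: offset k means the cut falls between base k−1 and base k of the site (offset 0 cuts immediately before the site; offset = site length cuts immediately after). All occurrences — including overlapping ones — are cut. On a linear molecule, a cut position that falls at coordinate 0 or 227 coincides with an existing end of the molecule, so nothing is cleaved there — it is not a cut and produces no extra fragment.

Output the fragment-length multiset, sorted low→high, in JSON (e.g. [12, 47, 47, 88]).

Site scan:
  CdoI (AGGAC, off=0): starts [3, 30, 85, 170, 181] → cuts [3, 30, 85, 170, 181]
  RvuX (TGCT, off=2): starts [12, 63, 90] → cuts [14, 65, 92]
  DwuV (ATCACG, off=1): starts [44, 98, 124, 190, 210] → cuts [45, 99, 125, 191, 211]
  UxaX (TTAGG, off=3): starts [18, 25, 93, 110, 132, 155, 164, 179, 204] → cuts [21, 28, 96, 113, 135, 158, 167, 182, 207]
  LmaIX (TACGG, off=2): starts [37, 55, 80, 217] → cuts [39, 57, 82, 219]

All cut coordinates (distinct, sorted): [3, 14, 21, 28, 30, 39, 45, 57, 65, 82, 85, 92, 96, 99, 113, 125, 135, 158, 167, 170, 181, 182, 191, 207, 211, 219]

Fragments:
  [0,3): 3 bp
  [3,14): 11 bp
  [14,21): 7 bp
  [21,28): 7 bp
  [28,30): 2 bp
  [30,39): 9 bp
  [39,45): 6 bp
  [45,57): 12 bp
  [57,65): 8 bp
  [65,82): 17 bp
  [82,85): 3 bp
  [85,92): 7 bp
  [92,96): 4 bp
  [96,99): 3 bp
  [99,113): 14 bp
  [113,125): 12 bp
  [125,135): 10 bp
  [135,158): 23 bp
  [158,167): 9 bp
  [167,170): 3 bp
  [170,181): 11 bp
  [181,182): 1 bp
  [182,191): 9 bp
  [191,207): 16 bp
  [207,211): 4 bp
  [211,219): 8 bp
  [219,227): 8 bp

[1,2,3,3,3,3,4,4,6,7,7,7,8,8,8,9,9,9,10,11,11,12,12,14,16,17,23]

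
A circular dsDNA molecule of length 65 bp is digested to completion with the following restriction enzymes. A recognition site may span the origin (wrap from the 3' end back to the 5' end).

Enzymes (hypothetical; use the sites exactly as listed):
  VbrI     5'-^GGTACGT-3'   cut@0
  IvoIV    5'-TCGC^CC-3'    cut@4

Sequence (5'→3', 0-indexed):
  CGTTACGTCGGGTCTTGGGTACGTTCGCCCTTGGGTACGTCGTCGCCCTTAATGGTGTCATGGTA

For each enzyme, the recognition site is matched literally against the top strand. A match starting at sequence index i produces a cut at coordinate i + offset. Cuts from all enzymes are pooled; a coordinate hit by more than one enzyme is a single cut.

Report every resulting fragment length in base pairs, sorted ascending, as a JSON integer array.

Scan for sites:
  VbrI (GGTACGT, off=0): starts [17, 33, 61] → cuts [17, 33, 61]
  IvoIV (TCGCCC, off=4): starts [24, 42] → cuts [28, 46]

Pooled cuts: [17, 28, 33, 46, 61]

Fragments:
  17→28: 11 bp
  28→33: 5 bp
  33→46: 13 bp
  46→61: 15 bp
  61→17 (wrap): 65-61+17 = 21 bp

[5,11,13,15,21]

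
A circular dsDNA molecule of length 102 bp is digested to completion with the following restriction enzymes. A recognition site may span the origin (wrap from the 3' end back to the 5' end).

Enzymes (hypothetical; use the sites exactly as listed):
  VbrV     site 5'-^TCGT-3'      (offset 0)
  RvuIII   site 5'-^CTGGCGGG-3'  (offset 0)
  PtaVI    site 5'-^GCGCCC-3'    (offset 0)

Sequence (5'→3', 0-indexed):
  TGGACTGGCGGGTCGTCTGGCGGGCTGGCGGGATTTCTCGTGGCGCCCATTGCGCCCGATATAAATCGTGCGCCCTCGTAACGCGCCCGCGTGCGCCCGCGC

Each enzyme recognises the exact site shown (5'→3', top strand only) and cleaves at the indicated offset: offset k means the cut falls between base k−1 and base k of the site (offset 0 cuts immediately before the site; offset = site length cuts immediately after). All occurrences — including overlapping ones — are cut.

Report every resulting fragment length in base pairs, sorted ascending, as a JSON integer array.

Per-enzyme occurrences:
  VbrV (TCGT, off=0): starts [12, 37, 65, 75] → cuts [12, 37, 65, 75]
  RvuIII (CTGGCGGG, off=0): starts [4, 16, 24] → cuts [4, 16, 24]
  PtaVI (GCGCCC, off=0): starts [42, 51, 69, 82, 92] → cuts [42, 51, 69, 82, 92]

Pooled cuts: [4, 12, 16, 24, 37, 42, 51, 65, 69, 75, 82, 92]

Fragment lengths:
  4→12: 8 bp
  12→16: 4 bp
  16→24: 8 bp
  24→37: 13 bp
  37→42: 5 bp
  42→51: 9 bp
  51→65: 14 bp
  65→69: 4 bp
  69→75: 6 bp
  75→82: 7 bp
  82→92: 10 bp
  92→4 (wrap): 102-92+4 = 14 bp

[4,4,5,6,7,8,8,9,10,13,14,14]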